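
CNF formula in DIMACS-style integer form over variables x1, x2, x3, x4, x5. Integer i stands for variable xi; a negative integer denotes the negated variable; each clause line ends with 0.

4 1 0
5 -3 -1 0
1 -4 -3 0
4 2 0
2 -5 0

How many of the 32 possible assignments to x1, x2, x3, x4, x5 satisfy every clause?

10

Split on x1, then x4.
  x1=T, x4=T: remaining (x2,x3,x5) ∈ {(F,F,F); (T,F,F); (T,F,T); (T,T,T)} — 4.
  x1=T, x4=F: remaining (x2,x3,x5) ∈ {(T,F,F); (T,F,T); (T,T,T)} — 3.
  x1=F, x4=T: remaining (x2,x3,x5) ∈ {(F,F,F); (T,F,F); (T,F,T)} — 3.
  x1=F, x4=F: a clause becomes empty — 0.
Total: 4 + 3 + 3 + 0 = 10.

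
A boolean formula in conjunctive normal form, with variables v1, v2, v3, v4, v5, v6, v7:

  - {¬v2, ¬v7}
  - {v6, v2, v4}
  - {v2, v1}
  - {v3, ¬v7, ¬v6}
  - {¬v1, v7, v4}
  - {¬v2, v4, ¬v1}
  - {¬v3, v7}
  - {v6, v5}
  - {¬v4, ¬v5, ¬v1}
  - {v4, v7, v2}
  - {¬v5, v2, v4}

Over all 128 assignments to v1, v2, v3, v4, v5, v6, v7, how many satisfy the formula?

10

Case analysis on v2 and v4:
  v2=T, v4=T: remaining (v1,v3,v5,v6,v7) ∈ {(F,F,F,T,F); (F,F,T,F,F); (F,F,T,T,F); (T,F,F,T,F)} — 4.
  v2=T, v4=F: remaining (v1,v3,v5,v6,v7) ∈ {(F,F,F,T,F); (F,F,T,F,F); (F,F,T,T,F)} — 3.
  v2=F, v4=T: remaining (v1,v3,v5,v6,v7) ∈ {(T,F,F,T,F); (T,T,F,T,T)} — 2.
  v2=F, v4=F: remaining (v1,v3,v5,v6,v7) ∈ {(T,T,F,T,T)} — 1.
Total: 4 + 3 + 2 + 1 = 10.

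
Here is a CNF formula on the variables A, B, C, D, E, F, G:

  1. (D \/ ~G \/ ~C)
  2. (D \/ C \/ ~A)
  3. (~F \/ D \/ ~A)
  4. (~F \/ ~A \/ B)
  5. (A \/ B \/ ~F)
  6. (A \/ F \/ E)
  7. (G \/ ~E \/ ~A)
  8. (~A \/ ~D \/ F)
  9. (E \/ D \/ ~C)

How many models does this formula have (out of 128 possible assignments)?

Split on A, then D.
  A=T, D=T: C free; 3 ways for (B,E,F,G) × 2^1 = 6.
  A=T, D=F: a clause becomes empty — 0.
  A=F, D=T: C, G free; 4 ways for (B,E,F) × 2^2 = 16.
  A=F, D=F: 11 of the 32 assignments to (B,C,E,F,G) work.
Total: 6 + 0 + 16 + 11 = 33.

33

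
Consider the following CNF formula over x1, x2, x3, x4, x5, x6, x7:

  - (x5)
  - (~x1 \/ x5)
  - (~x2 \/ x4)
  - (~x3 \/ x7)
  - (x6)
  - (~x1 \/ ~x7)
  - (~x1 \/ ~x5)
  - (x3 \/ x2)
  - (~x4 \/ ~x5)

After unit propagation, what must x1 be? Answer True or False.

False

(x5) is a unit clause: x5 = True.
Unit clause (x6) sets x6 = True.
In (~x5 \/ ~x1), ~x5 is now false; ~x1 must hold, so x1 = False.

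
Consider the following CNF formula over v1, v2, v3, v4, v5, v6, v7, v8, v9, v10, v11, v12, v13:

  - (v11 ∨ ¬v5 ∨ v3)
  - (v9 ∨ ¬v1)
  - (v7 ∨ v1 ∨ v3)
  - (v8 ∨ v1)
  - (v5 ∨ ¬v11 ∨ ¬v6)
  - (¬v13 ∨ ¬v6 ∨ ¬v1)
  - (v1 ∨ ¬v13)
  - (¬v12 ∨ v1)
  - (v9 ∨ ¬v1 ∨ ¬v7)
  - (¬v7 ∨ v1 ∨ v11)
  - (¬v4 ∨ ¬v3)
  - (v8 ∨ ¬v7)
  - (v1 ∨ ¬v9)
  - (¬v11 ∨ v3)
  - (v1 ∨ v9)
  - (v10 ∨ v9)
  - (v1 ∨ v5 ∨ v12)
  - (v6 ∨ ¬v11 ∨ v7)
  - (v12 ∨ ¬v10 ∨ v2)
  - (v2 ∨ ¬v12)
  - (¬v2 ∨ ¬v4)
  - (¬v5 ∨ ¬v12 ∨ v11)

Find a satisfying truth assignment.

v1 = 1, v2 = 0, v3 = 0, v4 = 0, v5 = 0, v6 = 0, v7 = 0, v8 = 0, v9 = 1, v10 = 0, v11 = 0, v12 = 0, v13 = 0

v4 occurs only negated in the remaining clauses — set v4 = False.
v13 occurs only negated in the remaining clauses — set v13 = False.
Try v1 = True.
  then v9 is forced to True.
The remaining clauses are satisfied by v2 = False, v3 = False, v5 = False, v6 = False, v7 = False, v8 = False, v10 = False, v11 = False, v12 = False.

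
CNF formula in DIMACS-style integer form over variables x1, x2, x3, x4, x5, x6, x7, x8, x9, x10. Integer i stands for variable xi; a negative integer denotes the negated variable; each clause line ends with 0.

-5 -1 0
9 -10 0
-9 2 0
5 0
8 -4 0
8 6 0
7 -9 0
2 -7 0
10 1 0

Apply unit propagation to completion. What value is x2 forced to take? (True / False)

True

(x5) is a unit clause: x5 = True.
(~x1 | ~x5): since x5 = True, the clause reduces to (~x1). x1 = False.
(x10 | x1) with x1 = False leaves only x10, so x10 = True.
In (x9 | ~x10), ~x10 is now false; x9 must hold, so x9 = True.
(~x9 | x2): since x9 = True, the clause reduces to (x2). x2 = True.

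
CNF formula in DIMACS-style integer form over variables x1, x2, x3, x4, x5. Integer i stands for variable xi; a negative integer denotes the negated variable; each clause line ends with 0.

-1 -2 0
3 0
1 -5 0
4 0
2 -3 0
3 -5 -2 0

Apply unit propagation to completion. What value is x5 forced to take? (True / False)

False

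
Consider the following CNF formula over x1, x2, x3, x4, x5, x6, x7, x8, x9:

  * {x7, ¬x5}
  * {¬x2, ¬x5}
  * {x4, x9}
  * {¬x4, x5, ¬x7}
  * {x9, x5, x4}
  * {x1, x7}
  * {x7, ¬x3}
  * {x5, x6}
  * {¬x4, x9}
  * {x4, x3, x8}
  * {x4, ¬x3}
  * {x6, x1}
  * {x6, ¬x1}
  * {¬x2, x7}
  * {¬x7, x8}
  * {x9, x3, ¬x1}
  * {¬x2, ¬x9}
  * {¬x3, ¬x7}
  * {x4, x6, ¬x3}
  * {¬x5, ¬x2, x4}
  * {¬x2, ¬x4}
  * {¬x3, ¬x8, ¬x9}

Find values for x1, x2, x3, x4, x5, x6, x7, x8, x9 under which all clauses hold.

x1 = False, x2 = False, x3 = False, x4 = False, x5 = False, x6 = True, x7 = True, x8 = True, x9 = True

Check each clause:
  1. {¬x5, x7} — ¬x5 is true.
  2. {¬x5, ¬x2} — ¬x5 is true.
  3. {x9, x4} — x9 is true.
  4. {¬x7, ¬x4, x5} — ¬x4 is true.
  5. {x4, x9, x5} — x9 is true.
  6. {x1, x7} — x7 is true.
  7. {x7, ¬x3} — ¬x3 is true.
  8. {x6, x5} — x6 is true.
  9. {¬x4, x9} — x9 is true.
  10. {x3, x8, x4} — x8 is true.
  11. {¬x3, x4} — ¬x3 is true.
  12. {x6, x1} — x6 is true.
  13. {¬x1, x6} — x6 is true.
  14. {x7, ¬x2} — ¬x2 is true.
  15. {x8, ¬x7} — x8 is true.
  16. {x9, ¬x1, x3} — x9 is true.
  17. {¬x9, ¬x2} — ¬x2 is true.
  18. {¬x3, ¬x7} — ¬x3 is true.
  19. {x4, ¬x3, x6} — ¬x3 is true.
  20. {¬x2, ¬x5, x4} — ¬x5 is true.
  21. {¬x4, ¬x2} — ¬x4 is true.
  22. {¬x9, ¬x3, ¬x8} — ¬x3 is true.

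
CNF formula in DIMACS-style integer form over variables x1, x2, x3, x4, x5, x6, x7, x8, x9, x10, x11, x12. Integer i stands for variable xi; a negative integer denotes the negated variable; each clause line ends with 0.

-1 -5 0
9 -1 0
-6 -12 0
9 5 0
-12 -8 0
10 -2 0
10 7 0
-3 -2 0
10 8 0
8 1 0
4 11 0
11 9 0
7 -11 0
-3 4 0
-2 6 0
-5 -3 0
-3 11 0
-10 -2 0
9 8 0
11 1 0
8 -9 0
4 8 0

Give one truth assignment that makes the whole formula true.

x1 = F, x2 = F, x3 = F, x4 = F, x5 = T, x6 = F, x7 = T, x8 = T, x9 = T, x10 = T, x11 = T, x12 = F

x2 occurs only negated in the remaining clauses — set x2 = False.
Pure literal: x3 appears only negated; assign x3 = False.
Try x1 = False.
  then x8 is forced to True.
  then x12 is forced to False.
  then x11 is forced to True.
  then x7 is forced to True.
Branch on x5: take x5 = True.
x4, x6, x9, x10 are now unconstrained; take x4 = False, x6 = False, x9 = True, x10 = True.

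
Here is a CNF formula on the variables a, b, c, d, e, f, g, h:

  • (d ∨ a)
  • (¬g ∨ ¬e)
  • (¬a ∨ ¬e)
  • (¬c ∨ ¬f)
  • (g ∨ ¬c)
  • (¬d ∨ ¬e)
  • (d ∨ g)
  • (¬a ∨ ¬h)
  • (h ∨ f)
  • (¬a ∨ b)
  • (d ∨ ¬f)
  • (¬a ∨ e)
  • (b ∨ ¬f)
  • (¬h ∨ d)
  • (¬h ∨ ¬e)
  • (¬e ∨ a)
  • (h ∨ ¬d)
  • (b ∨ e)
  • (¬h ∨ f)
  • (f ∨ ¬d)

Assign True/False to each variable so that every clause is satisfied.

a=False, b=True, c=False, d=True, e=False, f=True, g=True, h=True

b occurs only positively in the remaining clauses — set b = True.
c occurs only negated in the remaining clauses — set c = False.
Try a = False.
  then d is forced to True.
  then e is forced to False.
  then h is forced to True.
  then f is forced to True.
g is now unconstrained; take g = True.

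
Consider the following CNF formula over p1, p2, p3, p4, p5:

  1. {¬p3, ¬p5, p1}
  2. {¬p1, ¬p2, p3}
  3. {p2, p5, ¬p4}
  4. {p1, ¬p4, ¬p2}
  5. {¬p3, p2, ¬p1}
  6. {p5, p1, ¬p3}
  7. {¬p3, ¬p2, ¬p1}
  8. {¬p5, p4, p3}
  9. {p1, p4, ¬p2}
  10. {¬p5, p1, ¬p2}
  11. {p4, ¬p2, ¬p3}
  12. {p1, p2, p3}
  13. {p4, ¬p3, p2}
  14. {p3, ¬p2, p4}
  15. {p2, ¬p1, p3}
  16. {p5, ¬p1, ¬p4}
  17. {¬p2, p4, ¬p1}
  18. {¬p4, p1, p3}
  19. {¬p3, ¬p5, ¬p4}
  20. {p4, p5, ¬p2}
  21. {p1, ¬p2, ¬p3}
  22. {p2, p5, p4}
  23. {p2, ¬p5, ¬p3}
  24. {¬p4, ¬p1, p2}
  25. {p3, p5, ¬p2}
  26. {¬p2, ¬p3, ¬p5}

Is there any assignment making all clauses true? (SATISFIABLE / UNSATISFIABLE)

p2 = True:
  p3 = True:
    propagation gives p1=False; an empty clause results — contradiction.
  p3 = False:
    propagation gives p1=False, p4=False; an empty clause results — contradiction.
p2 = False:
  p3 = True:
    propagation gives p1=False, p5=False; an empty clause results — contradiction.
  p3 = False:
    propagation gives p1=True; an empty clause results — contradiction.
Every branch closes, so no satisfying assignment exists.

UNSATISFIABLE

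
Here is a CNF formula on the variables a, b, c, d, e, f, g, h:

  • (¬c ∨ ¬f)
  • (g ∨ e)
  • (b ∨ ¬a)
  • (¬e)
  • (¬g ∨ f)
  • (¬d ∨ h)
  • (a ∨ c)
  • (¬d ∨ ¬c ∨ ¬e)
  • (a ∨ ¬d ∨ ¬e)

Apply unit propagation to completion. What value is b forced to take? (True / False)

True

Unit clause (¬e) sets e = False.
In (e ∨ g), e is now false; g must hold, so g = True.
(f ∨ ¬g) with g = True leaves only f, so f = True.
In (¬c ∨ ¬f), ¬f is now false; ¬c must hold, so c = False.
(a ∨ c) with c = False leaves only a, so a = True.
From (¬a ∨ b) and a = True: b = True.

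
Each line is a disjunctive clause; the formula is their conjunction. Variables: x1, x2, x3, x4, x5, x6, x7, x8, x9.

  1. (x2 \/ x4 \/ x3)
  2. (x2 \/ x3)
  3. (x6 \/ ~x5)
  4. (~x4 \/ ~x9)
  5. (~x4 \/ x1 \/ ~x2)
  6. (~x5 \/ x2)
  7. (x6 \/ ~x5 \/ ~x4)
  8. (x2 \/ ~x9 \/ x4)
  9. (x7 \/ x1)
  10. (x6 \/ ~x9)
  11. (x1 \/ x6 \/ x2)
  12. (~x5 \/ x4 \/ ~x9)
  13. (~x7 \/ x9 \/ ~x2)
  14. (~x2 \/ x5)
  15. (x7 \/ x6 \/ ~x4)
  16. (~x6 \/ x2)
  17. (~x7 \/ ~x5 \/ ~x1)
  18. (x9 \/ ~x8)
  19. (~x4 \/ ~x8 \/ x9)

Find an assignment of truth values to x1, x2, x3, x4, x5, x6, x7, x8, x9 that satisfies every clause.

x1 = T  x2 = T  x3 = F  x4 = T  x5 = T  x6 = T  x7 = F  x8 = F  x9 = F

Check each clause:
  1. (x4 \/ x3 \/ x2) — x2 is true.
  2. (x3 \/ x2) — x2 is true.
  3. (~x5 \/ x6) — x6 is true.
  4. (~x9 \/ ~x4) — ~x9 is true.
  5. (x1 \/ ~x4 \/ ~x2) — x1 is true.
  6. (x2 \/ ~x5) — x2 is true.
  7. (~x5 \/ ~x4 \/ x6) — x6 is true.
  8. (x4 \/ ~x9 \/ x2) — x2 is true.
  9. (x1 \/ x7) — x1 is true.
  10. (x6 \/ ~x9) — x6 is true.
  11. (x2 \/ x1 \/ x6) — x1 is true.
  12. (x4 \/ ~x9 \/ ~x5) — x4 is true.
  13. (~x7 \/ ~x2 \/ x9) — ~x7 is true.
  14. (x5 \/ ~x2) — x5 is true.
  15. (x7 \/ x6 \/ ~x4) — x6 is true.
  16. (~x6 \/ x2) — x2 is true.
  17. (~x5 \/ ~x7 \/ ~x1) — ~x7 is true.
  18. (x9 \/ ~x8) — ~x8 is true.
  19. (~x4 \/ x9 \/ ~x8) — ~x8 is true.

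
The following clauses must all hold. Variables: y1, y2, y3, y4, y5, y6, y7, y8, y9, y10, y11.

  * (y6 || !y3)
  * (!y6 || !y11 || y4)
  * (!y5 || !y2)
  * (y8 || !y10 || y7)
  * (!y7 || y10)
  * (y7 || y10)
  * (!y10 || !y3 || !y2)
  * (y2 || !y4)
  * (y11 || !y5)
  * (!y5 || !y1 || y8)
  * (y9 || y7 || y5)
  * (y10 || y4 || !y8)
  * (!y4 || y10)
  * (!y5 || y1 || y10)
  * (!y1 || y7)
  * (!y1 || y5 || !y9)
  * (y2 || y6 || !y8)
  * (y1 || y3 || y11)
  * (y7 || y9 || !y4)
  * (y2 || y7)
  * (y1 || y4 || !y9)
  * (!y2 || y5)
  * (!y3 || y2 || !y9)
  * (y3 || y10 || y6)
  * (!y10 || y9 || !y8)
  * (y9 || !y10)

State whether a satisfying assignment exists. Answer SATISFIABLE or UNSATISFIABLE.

y10 = True:
  y2 = True:
    propagation gives y5=False; an empty clause results — contradiction.
  y2 = False:
    propagation gives y4=False, y7=True, y1=True, y5=True; an empty clause results — contradiction.
y10 = False:
  propagation gives y7=False; an empty clause results — contradiction.
Every branch closes, so no satisfying assignment exists.

UNSATISFIABLE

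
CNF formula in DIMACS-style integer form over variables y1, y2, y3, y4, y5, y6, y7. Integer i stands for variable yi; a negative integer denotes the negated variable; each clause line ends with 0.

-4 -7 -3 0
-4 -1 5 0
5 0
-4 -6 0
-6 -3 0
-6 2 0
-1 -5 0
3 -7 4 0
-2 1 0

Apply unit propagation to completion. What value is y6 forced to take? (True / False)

False

(y5) is a unit clause: y5 = True.
(¬y5 ∨ ¬y1) with y5 = True leaves only ¬y1, so y1 = False.
(y1 ∨ ¬y2) with y1 = False leaves only ¬y2, so y2 = False.
In (y2 ∨ ¬y6), y2 is now false; ¬y6 must hold, so y6 = False.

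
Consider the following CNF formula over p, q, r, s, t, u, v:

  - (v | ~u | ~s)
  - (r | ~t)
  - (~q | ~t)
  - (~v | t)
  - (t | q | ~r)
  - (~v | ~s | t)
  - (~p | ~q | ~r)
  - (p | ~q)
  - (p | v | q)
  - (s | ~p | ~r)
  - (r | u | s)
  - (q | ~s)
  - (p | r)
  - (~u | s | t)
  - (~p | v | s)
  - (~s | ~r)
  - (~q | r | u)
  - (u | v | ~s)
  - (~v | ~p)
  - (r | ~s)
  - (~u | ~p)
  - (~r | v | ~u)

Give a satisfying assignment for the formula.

p = F, q = F, r = T, s = F, t = T, u = F, v = T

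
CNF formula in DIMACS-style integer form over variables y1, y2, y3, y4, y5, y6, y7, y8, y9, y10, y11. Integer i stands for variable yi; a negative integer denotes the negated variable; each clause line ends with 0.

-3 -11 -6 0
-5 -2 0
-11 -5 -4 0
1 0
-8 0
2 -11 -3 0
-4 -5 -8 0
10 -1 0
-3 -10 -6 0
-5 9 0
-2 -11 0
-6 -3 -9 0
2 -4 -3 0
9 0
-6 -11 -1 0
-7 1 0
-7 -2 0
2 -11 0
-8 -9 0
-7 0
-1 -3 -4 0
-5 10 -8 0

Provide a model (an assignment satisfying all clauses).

y1 = T, y2 = F, y3 = F, y4 = F, y5 = T, y6 = T, y7 = F, y8 = F, y9 = T, y10 = T, y11 = F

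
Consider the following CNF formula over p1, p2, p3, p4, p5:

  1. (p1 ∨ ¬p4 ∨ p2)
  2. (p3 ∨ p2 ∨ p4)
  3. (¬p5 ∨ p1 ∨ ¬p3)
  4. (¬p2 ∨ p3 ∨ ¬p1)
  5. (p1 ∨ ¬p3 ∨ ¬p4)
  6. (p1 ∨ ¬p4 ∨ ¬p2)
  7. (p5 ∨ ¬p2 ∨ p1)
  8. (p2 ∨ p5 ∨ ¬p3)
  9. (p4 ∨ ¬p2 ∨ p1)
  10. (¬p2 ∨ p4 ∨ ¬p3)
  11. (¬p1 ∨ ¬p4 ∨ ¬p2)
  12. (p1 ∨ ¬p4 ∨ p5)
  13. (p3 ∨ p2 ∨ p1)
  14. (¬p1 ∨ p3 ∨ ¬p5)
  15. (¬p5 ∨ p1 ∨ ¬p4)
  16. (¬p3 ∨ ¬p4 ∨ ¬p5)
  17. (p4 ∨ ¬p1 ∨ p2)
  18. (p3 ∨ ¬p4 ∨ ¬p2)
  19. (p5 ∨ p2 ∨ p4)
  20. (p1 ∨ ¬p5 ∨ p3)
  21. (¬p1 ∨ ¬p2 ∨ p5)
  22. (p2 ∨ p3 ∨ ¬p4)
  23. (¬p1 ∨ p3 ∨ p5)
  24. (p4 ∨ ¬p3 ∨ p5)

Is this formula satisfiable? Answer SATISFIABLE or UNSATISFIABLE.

UNSATISFIABLE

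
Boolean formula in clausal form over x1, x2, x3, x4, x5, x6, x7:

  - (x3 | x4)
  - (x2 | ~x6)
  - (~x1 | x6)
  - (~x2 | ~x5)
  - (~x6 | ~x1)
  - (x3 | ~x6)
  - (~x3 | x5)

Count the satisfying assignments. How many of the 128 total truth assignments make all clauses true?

Case analysis on x6 and x3:
  x6=T, x3=T: a clause becomes empty — 0.
  x6=T, x3=F: a clause becomes empty — 0.
  x6=F, x3=T: remaining (x1,x2,x4,x5,x7) ∈ {(F,F,F,T,F); (F,F,F,T,T); (F,F,T,T,F); (F,F,T,T,T)} — 4.
  x6=F, x3=F: x7 free; 3 ways for (x1,x2,x4,x5) × 2^1 = 6.
Total: 0 + 0 + 4 + 6 = 10.

10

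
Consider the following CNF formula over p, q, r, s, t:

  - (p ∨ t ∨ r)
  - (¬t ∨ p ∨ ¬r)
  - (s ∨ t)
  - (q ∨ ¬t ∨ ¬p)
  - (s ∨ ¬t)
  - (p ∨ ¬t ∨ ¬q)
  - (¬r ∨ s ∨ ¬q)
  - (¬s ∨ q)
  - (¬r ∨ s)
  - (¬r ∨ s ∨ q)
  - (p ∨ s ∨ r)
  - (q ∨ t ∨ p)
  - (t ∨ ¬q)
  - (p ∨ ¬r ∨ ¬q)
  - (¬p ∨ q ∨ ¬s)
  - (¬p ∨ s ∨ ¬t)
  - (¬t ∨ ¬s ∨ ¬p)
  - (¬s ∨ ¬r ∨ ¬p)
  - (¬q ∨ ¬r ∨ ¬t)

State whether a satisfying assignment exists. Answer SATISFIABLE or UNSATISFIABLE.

p = True:
  s = True:
    propagation gives q=True, t=True; an empty clause results — contradiction.
  s = False:
    propagation gives t=True; an empty clause results — contradiction.
p = False:
  q = True:
    propagation gives t=False; an empty clause results — contradiction.
  q = False:
    propagation gives s=False, t=True; an empty clause results — contradiction.
Every branch closes, so no satisfying assignment exists.

UNSATISFIABLE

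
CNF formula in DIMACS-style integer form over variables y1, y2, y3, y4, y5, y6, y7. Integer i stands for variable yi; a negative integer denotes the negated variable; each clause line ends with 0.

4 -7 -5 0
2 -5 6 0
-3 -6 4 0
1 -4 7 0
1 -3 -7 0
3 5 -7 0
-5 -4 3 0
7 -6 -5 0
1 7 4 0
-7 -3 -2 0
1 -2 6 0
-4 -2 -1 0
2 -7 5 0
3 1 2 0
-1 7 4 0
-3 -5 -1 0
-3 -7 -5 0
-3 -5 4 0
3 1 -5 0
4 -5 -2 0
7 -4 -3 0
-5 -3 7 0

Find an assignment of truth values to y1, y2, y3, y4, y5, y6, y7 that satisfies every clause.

Branch on y1: take y1 = True.
Try y2 = False.
For the remaining variables, y3 = False, y4 = True, y5 = False, y6 = True, y7 = False works.
Check each clause:
  1. (~y5 | ~y7 | y4) — ~y7 is true.
  2. (y2 | y6 | ~y5) — ~y5 is true.
  3. (~y3 | y4 | ~y6) — y4 is true.
  4. (~y4 | y7 | y1) — y1 is true.
  5. (~y7 | ~y3 | y1) — y1 is true.
  6. (~y7 | y3 | y5) — ~y7 is true.
  7. (y3 | ~y4 | ~y5) — ~y5 is true.
  8. (~y6 | y7 | ~y5) — ~y5 is true.
  9. (y7 | y4 | y1) — y1 is true.
  10. (~y3 | ~y7 | ~y2) — ~y7 is true.
  11. (y6 | ~y2 | y1) — y1 is true.
  12. (~y4 | ~y1 | ~y2) — ~y2 is true.
  13. (~y7 | y2 | y5) — ~y7 is true.
  14. (y2 | y3 | y1) — y1 is true.
  15. (~y1 | y4 | y7) — y4 is true.
  16. (~y5 | ~y3 | ~y1) — ~y5 is true.
  17. (~y5 | ~y7 | ~y3) — ~y7 is true.
  18. (~y5 | ~y3 | y4) — ~y5 is true.
  19. (y1 | ~y5 | y3) — y1 is true.
  20. (~y2 | ~y5 | y4) — ~y5 is true.
  21. (~y3 | y7 | ~y4) — ~y3 is true.
  22. (~y3 | ~y5 | y7) — ~y5 is true.

y1=True, y2=False, y3=False, y4=True, y5=False, y6=True, y7=False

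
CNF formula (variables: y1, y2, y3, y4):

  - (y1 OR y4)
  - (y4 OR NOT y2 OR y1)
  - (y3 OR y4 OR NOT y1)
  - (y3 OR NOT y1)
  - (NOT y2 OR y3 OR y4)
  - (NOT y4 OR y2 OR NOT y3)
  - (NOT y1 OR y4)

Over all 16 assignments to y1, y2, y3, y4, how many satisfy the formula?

4

Satisfying assignments:
  y1=0 y2=0 y3=0 y4=1
  y1=0 y2=1 y3=0 y4=1
  y1=0 y2=1 y3=1 y4=1
  y1=1 y2=1 y3=1 y4=1
That's 4 in total.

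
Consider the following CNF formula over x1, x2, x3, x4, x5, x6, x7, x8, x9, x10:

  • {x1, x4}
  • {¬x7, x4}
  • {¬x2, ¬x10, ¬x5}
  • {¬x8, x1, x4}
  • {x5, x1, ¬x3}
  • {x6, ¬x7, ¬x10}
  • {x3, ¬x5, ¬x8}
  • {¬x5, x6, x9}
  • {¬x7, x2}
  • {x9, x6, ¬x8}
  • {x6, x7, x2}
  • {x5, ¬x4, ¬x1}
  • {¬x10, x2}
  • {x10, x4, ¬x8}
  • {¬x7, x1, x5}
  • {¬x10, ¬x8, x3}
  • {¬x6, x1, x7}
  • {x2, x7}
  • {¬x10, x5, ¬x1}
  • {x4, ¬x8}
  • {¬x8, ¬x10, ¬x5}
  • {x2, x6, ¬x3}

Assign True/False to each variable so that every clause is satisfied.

x1=True  x2=True  x3=False  x4=False  x5=False  x6=True  x7=False  x8=False  x9=True  x10=False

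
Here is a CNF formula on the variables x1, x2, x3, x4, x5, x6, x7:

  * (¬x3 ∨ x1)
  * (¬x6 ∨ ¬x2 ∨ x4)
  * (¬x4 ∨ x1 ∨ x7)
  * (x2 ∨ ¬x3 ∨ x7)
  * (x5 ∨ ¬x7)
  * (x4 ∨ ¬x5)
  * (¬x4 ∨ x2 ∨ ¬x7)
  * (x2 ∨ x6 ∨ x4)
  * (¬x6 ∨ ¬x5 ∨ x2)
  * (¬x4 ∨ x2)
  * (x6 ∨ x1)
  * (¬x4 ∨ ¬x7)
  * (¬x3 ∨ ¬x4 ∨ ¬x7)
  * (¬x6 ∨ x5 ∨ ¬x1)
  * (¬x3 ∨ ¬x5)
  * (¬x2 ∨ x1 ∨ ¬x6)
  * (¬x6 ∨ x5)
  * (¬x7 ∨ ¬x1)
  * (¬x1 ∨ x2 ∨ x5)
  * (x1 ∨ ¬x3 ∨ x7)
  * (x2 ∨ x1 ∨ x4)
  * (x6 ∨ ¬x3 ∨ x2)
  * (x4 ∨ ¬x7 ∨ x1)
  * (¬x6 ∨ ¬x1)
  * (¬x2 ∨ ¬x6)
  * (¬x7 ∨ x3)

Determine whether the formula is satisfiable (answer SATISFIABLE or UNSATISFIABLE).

SATISFIABLE

Branch on x1: take x1 = True.
  then x7 is forced to False.
  then x6 is forced to False.
For the remaining variables, x2 = True, x3 = False, x4 = False, x5 = False works.
Every clause has at least one true literal under this assignment.
So x1=True, x2=True, x3=False, x4=False, x5=False, x6=False, x7=False is a satisfying assignment.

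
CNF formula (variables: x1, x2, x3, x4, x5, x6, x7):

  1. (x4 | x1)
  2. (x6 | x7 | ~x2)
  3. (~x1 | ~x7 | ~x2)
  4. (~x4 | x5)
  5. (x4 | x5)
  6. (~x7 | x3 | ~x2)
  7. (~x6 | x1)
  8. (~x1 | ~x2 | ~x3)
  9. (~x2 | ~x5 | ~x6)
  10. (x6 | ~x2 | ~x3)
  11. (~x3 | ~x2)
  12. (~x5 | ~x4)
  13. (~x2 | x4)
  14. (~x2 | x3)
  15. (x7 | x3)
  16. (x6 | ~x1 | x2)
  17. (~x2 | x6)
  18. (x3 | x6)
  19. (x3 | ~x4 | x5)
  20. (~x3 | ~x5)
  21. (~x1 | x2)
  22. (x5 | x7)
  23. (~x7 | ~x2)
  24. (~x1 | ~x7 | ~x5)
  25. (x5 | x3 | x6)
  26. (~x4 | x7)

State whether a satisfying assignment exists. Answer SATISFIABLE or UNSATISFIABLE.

x2 = True:
  propagation gives x3=False; an empty clause results — contradiction.
x2 = False:
  propagation gives x1=False, x4=True, x5=True; an empty clause results — contradiction.
Every branch closes, so no satisfying assignment exists.

UNSATISFIABLE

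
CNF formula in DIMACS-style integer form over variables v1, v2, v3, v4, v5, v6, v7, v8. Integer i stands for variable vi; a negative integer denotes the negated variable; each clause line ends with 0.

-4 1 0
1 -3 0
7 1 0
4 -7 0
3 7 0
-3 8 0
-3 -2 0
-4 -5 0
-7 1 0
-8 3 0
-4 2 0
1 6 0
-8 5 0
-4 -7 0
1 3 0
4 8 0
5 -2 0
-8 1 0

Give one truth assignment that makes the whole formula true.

v1=1  v2=0  v3=1  v4=0  v5=1  v6=1  v7=0  v8=1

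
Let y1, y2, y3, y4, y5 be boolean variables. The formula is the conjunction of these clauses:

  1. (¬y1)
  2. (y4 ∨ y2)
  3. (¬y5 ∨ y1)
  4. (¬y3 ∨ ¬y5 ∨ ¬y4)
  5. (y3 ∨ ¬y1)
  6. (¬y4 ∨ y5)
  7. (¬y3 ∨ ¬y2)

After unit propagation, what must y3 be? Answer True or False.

(¬y1) stands alone — y1 = False.
(y1 ∨ ¬y5): since y1 = False, the clause reduces to (¬y5). y5 = False.
(y5 ∨ ¬y4): since y5 = False, the clause reduces to (¬y4). y4 = False.
From (y2 ∨ y4) and y4 = False: y2 = True.
(¬y3 ∨ ¬y2): since y2 = True, the clause reduces to (¬y3). y3 = False.

False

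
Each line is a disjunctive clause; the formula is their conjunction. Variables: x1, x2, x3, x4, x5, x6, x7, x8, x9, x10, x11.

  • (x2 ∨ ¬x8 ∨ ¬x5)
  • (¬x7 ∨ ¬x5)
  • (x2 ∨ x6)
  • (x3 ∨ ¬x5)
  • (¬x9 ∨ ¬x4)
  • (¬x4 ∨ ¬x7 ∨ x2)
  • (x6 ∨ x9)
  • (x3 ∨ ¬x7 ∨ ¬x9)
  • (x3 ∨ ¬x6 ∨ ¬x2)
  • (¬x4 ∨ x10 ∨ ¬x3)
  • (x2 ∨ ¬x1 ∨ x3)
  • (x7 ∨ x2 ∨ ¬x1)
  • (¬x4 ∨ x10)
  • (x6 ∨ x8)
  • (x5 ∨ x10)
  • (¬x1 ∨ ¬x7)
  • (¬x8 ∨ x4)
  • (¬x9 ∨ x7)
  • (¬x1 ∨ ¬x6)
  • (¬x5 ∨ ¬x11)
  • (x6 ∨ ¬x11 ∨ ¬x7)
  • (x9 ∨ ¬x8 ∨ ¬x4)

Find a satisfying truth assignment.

x1 = False, x2 = False, x3 = True, x4 = False, x5 = False, x6 = True, x7 = True, x8 = False, x9 = False, x10 = True, x11 = True

Check each clause:
  1. (x2 ∨ ¬x8 ∨ ¬x5) — ¬x8 is true.
  2. (¬x5 ∨ ¬x7) — ¬x5 is true.
  3. (x6 ∨ x2) — x6 is true.
  4. (¬x5 ∨ x3) — x3 is true.
  5. (¬x9 ∨ ¬x4) — ¬x4 is true.
  6. (x2 ∨ ¬x7 ∨ ¬x4) — ¬x4 is true.
  7. (x9 ∨ x6) — x6 is true.
  8. (¬x7 ∨ x3 ∨ ¬x9) — x3 is true.
  9. (¬x6 ∨ ¬x2 ∨ x3) — x3 is true.
  10. (¬x4 ∨ x10 ∨ ¬x3) — x10 is true.
  11. (x2 ∨ ¬x1 ∨ x3) — x3 is true.
  12. (x7 ∨ x2 ∨ ¬x1) — ¬x1 is true.
  13. (x10 ∨ ¬x4) — x10 is true.
  14. (x8 ∨ x6) — x6 is true.
  15. (x10 ∨ x5) — x10 is true.
  16. (¬x1 ∨ ¬x7) — ¬x1 is true.
  17. (x4 ∨ ¬x8) — ¬x8 is true.
  18. (¬x9 ∨ x7) — ¬x9 is true.
  19. (¬x1 ∨ ¬x6) — ¬x1 is true.
  20. (¬x5 ∨ ¬x11) — ¬x5 is true.
  21. (¬x7 ∨ x6 ∨ ¬x11) — x6 is true.
  22. (¬x4 ∨ ¬x8 ∨ x9) — ¬x8 is true.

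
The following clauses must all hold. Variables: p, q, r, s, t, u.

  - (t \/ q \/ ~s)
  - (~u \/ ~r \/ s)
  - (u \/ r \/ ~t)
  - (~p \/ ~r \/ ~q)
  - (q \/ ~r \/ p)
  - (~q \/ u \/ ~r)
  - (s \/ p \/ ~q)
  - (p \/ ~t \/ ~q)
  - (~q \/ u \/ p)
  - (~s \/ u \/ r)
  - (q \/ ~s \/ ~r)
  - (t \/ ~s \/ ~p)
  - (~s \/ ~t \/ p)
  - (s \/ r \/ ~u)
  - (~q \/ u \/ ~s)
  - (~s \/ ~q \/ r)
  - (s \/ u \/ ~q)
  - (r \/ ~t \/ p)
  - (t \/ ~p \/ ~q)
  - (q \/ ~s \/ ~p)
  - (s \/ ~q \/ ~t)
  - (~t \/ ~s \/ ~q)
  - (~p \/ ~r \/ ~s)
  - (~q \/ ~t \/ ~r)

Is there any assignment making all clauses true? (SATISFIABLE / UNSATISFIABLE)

Set p = True and propagate.
Branch on q: take q = False.
  then s is forced to False.
The remaining clauses are satisfied by r = False, t = False, u = False.
So p = T, q = F, r = F, s = F, t = F, u = F is a satisfying assignment.

SATISFIABLE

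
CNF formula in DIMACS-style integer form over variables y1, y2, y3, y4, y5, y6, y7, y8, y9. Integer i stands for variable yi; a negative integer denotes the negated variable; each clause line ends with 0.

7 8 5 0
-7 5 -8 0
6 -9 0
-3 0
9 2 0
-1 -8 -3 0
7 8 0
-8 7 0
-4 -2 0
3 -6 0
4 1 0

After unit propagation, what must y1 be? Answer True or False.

(~y3) is a unit clause: y3 = False.
From (~y6 | y3) and y3 = False: y6 = False.
In (~y9 | y6), y6 is now false; ~y9 must hold, so y9 = False.
(y9 | y2): since y9 = False, the clause reduces to (y2). y2 = True.
(~y4 | ~y2) with y2 = True leaves only ~y4, so y4 = False.
(y4 | y1) with y4 = False leaves only y1, so y1 = True.

True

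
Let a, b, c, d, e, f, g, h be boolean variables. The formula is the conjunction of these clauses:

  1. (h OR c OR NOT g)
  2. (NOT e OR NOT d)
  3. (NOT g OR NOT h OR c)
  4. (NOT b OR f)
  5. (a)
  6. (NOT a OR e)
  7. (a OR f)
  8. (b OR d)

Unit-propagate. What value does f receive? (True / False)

True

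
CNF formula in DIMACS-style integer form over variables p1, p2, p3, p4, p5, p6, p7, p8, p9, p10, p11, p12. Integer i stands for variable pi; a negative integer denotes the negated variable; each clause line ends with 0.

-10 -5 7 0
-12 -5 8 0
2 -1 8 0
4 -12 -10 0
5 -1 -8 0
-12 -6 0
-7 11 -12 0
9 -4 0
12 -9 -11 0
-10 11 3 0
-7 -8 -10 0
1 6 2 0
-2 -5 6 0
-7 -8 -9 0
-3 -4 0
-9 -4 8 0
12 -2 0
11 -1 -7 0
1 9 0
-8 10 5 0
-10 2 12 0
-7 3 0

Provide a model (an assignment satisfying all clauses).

Set p1 = True and propagate.
Set p2 = False and propagate.
  then p8 is forced to True.
  then p5 is forced to True.
The remaining clauses are satisfied by p3 = False, p4 = False, p6 = False, p7 = False, p9 = False, p10 = False, p11 = True, p12 = False.

p1=1, p2=0, p3=0, p4=0, p5=1, p6=0, p7=0, p8=1, p9=0, p10=0, p11=1, p12=0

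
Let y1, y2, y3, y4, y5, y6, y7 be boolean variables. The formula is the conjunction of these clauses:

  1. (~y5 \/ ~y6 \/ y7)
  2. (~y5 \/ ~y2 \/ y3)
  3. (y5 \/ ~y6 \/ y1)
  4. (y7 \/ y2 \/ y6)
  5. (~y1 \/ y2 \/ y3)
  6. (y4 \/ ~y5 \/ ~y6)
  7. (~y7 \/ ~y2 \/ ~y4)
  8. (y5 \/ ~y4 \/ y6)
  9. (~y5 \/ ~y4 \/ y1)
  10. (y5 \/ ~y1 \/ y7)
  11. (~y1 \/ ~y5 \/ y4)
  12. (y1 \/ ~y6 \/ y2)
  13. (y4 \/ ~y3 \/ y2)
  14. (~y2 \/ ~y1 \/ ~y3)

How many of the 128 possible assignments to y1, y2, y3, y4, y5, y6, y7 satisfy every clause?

Case analysis on y5 and y1:
  y5=T, y1=T: remaining (y2,y3,y4,y6,y7) ∈ {(F,T,T,F,T); (F,T,T,T,T)} — 2.
  y5=T, y1=F: remaining (y2,y3,y4,y6,y7) ∈ {(F,F,F,F,T); (T,T,F,F,F); (T,T,F,F,T)} — 3.
  y5=F, y1=T: remaining (y2,y3,y4,y6,y7) ∈ {(F,T,T,T,T); (T,F,F,F,T); (T,F,F,T,T)} — 3.
  y5=F, y1=F: 5 of the 32 assignments to (y2,y3,y4,y6,y7) work.
Total: 2 + 3 + 3 + 5 = 13.

13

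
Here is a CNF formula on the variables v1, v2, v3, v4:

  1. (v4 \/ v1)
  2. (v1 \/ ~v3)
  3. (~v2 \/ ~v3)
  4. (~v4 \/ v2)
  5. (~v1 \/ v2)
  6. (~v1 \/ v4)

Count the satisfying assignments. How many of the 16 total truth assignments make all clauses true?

Satisfying assignments:
  v1=F v2=T v3=F v4=T
  v1=T v2=T v3=F v4=T
Count: 2.

2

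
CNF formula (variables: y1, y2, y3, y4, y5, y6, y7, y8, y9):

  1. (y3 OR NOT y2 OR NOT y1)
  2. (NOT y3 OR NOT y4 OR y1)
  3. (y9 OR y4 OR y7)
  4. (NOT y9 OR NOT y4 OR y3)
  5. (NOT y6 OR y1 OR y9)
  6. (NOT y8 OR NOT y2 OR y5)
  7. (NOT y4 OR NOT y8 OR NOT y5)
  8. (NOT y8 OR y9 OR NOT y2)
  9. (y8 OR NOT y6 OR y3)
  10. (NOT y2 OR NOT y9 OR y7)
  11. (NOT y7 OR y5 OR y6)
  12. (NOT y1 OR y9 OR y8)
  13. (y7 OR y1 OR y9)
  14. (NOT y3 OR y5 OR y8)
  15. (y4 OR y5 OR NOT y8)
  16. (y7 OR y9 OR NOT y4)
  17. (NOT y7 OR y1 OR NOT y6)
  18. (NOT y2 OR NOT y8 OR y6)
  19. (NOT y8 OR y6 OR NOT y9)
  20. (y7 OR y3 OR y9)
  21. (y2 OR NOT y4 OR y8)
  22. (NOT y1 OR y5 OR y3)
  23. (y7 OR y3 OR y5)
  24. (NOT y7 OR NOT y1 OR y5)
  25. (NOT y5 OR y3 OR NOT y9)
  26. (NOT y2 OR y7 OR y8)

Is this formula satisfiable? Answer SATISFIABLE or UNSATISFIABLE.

Try y1 = True.
Try y2 = False.
Set y3 = True and propagate.
For the remaining variables, y4 = False, y5 = True, y6 = False, y7 = True, y8 = True, y9 = False works.
Every clause has at least one true literal under this assignment.
So y1=True, y2=False, y3=True, y4=False, y5=True, y6=False, y7=True, y8=True, y9=False is a satisfying assignment.

SATISFIABLE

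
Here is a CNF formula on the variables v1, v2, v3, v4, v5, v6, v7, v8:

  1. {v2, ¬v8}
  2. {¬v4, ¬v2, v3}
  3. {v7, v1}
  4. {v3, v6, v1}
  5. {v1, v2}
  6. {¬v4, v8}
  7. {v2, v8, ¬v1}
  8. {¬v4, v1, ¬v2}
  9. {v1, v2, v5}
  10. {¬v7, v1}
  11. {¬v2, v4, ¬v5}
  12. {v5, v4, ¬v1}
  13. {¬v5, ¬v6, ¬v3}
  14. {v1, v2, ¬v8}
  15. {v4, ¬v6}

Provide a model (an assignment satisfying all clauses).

Branch on v1: take v1 = True.
Try v2 = True.
Try v3 = True.
The remaining clauses are satisfied by v4 = True, v5 = False, v6 = False, v7 = True, v8 = True.
Every clause has at least one true literal under this assignment.

v1=T, v2=T, v3=T, v4=T, v5=F, v6=F, v7=T, v8=T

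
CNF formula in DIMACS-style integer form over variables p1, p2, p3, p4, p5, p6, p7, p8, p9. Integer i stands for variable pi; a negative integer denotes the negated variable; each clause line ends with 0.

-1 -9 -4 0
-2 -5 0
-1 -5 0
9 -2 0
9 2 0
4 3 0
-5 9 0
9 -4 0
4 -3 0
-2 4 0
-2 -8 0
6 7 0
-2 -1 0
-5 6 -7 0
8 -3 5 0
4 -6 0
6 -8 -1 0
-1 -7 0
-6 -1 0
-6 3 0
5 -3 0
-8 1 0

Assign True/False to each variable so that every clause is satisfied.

Branch on p1: take p1 = False.
  then p8 is forced to False.
The remaining clauses are satisfied by p2 = False, p3 = False, p4 = True, p5 = False, p6 = False, p7 = True, p9 = True.
Check each clause:
  1. (!p9 || !p4 || !p1) — !p1 is true.
  2. (!p2 || !p5) — !p5 is true.
  3. (!p5 || !p1) — !p5 is true.
  4. (!p2 || p9) — p9 is true.
  5. (p2 || p9) — p9 is true.
  6. (p3 || p4) — p4 is true.
  7. (!p5 || p9) — p9 is true.
  8. (p9 || !p4) — p9 is true.
  9. (p4 || !p3) — p4 is true.
  10. (p4 || !p2) — p4 is true.
  11. (!p8 || !p2) — !p8 is true.
  12. (p6 || p7) — p7 is true.
  13. (!p2 || !p1) — !p2 is true.
  14. (!p7 || !p5 || p6) — !p5 is true.
  15. (p8 || p5 || !p3) — !p3 is true.
  16. (p4 || !p6) — !p6 is true.
  17. (p6 || !p1 || !p8) — !p8 is true.
  18. (!p1 || !p7) — !p1 is true.
  19. (!p1 || !p6) — !p6 is true.
  20. (!p6 || p3) — !p6 is true.
  21. (!p3 || p5) — !p3 is true.
  22. (!p8 || p1) — !p8 is true.

p1 = False, p2 = False, p3 = False, p4 = True, p5 = False, p6 = False, p7 = True, p8 = False, p9 = True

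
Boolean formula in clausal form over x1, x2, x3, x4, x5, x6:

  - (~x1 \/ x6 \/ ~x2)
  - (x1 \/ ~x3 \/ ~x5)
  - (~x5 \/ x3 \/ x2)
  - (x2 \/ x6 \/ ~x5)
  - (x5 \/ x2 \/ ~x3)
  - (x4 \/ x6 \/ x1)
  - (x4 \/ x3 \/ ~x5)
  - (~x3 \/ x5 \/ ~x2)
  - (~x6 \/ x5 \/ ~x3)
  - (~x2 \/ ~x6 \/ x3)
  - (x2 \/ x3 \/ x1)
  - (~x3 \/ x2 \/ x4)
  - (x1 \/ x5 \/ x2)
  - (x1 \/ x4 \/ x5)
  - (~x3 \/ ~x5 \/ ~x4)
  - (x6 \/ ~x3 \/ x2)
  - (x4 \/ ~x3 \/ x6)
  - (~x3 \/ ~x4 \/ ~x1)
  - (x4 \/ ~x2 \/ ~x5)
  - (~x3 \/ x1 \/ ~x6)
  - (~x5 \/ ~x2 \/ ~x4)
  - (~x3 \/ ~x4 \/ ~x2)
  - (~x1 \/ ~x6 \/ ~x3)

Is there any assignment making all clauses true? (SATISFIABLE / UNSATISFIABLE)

SATISFIABLE

Set x1 = True and propagate.
For the remaining variables, x2 = False, x3 = False, x4 = False, x5 = False, x6 = False works.
So x1=True, x2=False, x3=False, x4=False, x5=False, x6=False is a satisfying assignment.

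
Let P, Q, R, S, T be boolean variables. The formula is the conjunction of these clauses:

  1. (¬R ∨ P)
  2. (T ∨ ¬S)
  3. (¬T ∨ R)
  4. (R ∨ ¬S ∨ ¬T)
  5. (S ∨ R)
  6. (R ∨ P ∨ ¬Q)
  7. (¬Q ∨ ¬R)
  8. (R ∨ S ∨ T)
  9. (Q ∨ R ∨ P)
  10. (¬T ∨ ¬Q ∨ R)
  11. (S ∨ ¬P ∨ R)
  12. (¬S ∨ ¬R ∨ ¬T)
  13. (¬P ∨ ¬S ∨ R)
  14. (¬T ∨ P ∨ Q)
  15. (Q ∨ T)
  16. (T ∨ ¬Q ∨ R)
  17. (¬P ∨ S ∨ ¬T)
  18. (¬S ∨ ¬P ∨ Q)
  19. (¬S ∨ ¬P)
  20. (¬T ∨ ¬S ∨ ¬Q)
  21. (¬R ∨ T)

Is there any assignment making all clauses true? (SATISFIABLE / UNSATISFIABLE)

UNSATISFIABLE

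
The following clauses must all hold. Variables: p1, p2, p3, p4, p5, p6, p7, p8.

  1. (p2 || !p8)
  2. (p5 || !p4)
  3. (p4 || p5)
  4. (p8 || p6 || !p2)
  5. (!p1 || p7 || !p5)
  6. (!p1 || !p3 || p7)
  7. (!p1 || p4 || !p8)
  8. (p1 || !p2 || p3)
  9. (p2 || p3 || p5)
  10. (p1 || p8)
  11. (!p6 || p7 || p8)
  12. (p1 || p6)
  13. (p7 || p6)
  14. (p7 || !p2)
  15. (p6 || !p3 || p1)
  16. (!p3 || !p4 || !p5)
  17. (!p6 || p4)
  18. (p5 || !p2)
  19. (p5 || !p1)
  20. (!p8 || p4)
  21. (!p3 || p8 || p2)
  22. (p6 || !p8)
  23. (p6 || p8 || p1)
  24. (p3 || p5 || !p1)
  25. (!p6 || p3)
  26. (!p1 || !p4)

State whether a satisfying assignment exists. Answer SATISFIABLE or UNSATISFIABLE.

SATISFIABLE

Pure literal: p7 appears only positively; assign p7 = True.
Try p1 = True.
  then p5 is forced to True.
  then p4 is forced to False.
  then p8 is forced to False.
  then p6 is forced to False.
  then p2 is forced to False.
  then p3 is forced to False.
So p1=T, p2=F, p3=F, p4=F, p5=T, p6=F, p7=T, p8=F is a satisfying assignment.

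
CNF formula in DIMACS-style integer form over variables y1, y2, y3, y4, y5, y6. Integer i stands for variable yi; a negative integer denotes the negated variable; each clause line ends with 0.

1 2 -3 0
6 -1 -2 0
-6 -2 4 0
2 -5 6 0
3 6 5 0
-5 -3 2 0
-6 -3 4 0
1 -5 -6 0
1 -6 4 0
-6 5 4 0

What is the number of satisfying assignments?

19

Case analysis on y6 and y2:
  y6=T, y2=T: y3 free; 3 ways for (y1,y4,y5) × 2^1 = 6.
  y6=T, y2=F: 5 of the 16 assignments to (y1,y3,y4,y5) work.
  y6=F, y2=T: y4 free; 3 ways for (y1,y3,y5) × 2^1 = 6.
  y6=F, y2=F: remaining (y1,y3,y4,y5) ∈ {(T,T,F,F); (T,T,T,F)} — 2.
Total: 6 + 5 + 6 + 2 = 19.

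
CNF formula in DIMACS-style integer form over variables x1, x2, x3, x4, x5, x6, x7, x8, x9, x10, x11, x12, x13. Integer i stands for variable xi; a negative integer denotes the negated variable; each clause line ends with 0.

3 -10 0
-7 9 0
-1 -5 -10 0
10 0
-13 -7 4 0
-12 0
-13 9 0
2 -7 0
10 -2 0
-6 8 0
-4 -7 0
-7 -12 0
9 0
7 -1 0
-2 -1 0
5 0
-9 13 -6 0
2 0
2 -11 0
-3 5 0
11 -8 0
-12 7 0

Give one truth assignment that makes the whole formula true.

x1=False  x2=True  x3=True  x4=False  x5=True  x6=False  x7=True  x8=True  x9=True  x10=True  x11=True  x12=False  x13=False

Unit propagation: (x10) forces x10 = True.
The clause (x3) is unit: x3 must be True.
Unit propagation: (!x12) forces x12 = False.
(x9) is a unit clause, so x9 = True.
(x5) is a unit clause, so x5 = True.
The clause (!x1) is unit: x1 must be False.
(x2) is a unit clause, so x2 = True.
x6 occurs only negated in the remaining clauses — set x6 = False.
Pure literal: x11 appears only positively; assign x11 = True.
Set x4 = False and propagate.
Try x7 = True.
  then x13 is forced to False.
x8 is now unconstrained; take x8 = True.
Every clause has at least one true literal under this assignment.
Check each clause:
  1. (!x10 || x3) — x3 is true.
  2. (!x7 || x9) — x9 is true.
  3. (!x5 || !x10 || !x1) — !x1 is true.
  4. (x10) — x10 is true.
  5. (x4 || !x7 || !x13) — !x13 is true.
  6. (!x12) — !x12 is true.
  7. (!x13 || x9) — x9 is true.
  8. (!x7 || x2) — x2 is true.
  9. (!x2 || x10) — x10 is true.
  10. (x8 || !x6) — x8 is true.
  11. (!x7 || !x4) — !x4 is true.
  12. (!x12 || !x7) — !x12 is true.
  13. (x9) — x9 is true.
  14. (x7 || !x1) — !x1 is true.
  15. (!x2 || !x1) — !x1 is true.
  16. (x5) — x5 is true.
  17. (!x9 || x13 || !x6) — !x6 is true.
  18. (x2) — x2 is true.
  19. (x2 || !x11) — x2 is true.
  20. (x5 || !x3) — x5 is true.
  21. (!x8 || x11) — x11 is true.
  22. (!x12 || x7) — !x12 is true.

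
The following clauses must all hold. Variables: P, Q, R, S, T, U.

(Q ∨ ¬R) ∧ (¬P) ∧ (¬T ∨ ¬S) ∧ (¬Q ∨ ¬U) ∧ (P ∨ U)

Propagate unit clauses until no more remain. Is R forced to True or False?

False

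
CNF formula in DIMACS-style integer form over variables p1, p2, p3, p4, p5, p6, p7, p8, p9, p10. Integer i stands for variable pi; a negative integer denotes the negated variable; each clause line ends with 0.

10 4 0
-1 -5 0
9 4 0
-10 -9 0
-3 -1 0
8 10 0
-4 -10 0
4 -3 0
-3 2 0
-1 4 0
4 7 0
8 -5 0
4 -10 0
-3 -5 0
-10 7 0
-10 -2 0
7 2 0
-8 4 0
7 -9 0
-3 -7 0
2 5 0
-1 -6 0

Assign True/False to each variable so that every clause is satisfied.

p1=False  p2=False  p3=False  p4=True  p5=True  p6=True  p7=True  p8=True  p9=False  p10=False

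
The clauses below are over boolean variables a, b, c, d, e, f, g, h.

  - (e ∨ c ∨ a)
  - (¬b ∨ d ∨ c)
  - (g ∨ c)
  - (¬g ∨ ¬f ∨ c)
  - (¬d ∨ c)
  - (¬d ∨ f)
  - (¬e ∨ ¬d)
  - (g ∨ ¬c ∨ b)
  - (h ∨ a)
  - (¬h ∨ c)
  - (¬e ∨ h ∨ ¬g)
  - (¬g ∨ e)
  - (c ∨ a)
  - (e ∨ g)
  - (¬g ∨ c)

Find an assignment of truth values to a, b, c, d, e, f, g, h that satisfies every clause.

a=1, b=1, c=1, d=0, e=1, f=1, g=0, h=0

Pure literal: a appears only positively; assign a = True.
Branch on b: take b = True.
Branch on c: take c = True.
Try d = False.
For the remaining variables, e = True, f = True, g = False, h = False works.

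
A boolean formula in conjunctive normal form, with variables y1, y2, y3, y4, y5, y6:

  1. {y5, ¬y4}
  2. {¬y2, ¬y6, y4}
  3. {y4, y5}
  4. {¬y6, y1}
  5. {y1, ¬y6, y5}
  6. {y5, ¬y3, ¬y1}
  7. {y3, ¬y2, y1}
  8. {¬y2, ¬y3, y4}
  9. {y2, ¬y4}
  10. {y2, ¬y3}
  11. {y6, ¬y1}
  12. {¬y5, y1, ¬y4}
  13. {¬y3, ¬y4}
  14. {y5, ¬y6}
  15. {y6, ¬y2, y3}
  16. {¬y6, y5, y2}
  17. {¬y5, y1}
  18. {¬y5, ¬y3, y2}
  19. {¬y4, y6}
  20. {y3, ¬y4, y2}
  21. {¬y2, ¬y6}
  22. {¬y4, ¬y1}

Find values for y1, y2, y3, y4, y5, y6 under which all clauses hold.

y1=T, y2=F, y3=F, y4=F, y5=T, y6=T

Check each clause:
  1. {¬y4, y5} — ¬y4 is true.
  2. {¬y6, ¬y2, y4} — ¬y2 is true.
  3. {y5, y4} — y5 is true.
  4. {¬y6, y1} — y1 is true.
  5. {¬y6, y1, y5} — y1 is true.
  6. {¬y3, y5, ¬y1} — ¬y3 is true.
  7. {¬y2, y1, y3} — y1 is true.
  8. {¬y3, ¬y2, y4} — ¬y3 is true.
  9. {¬y4, y2} — ¬y4 is true.
  10. {y2, ¬y3} — ¬y3 is true.
  11. {¬y1, y6} — y6 is true.
  12. {¬y4, y1, ¬y5} — y1 is true.
  13. {¬y3, ¬y4} — ¬y4 is true.
  14. {¬y6, y5} — y5 is true.
  15. {y6, y3, ¬y2} — y6 is true.
  16. {y2, y5, ¬y6} — y5 is true.
  17. {¬y5, y1} — y1 is true.
  18. {y2, ¬y3, ¬y5} — ¬y3 is true.
  19. {y6, ¬y4} — ¬y4 is true.
  20. {¬y4, y2, y3} — ¬y4 is true.
  21. {¬y6, ¬y2} — ¬y2 is true.
  22. {¬y1, ¬y4} — ¬y4 is true.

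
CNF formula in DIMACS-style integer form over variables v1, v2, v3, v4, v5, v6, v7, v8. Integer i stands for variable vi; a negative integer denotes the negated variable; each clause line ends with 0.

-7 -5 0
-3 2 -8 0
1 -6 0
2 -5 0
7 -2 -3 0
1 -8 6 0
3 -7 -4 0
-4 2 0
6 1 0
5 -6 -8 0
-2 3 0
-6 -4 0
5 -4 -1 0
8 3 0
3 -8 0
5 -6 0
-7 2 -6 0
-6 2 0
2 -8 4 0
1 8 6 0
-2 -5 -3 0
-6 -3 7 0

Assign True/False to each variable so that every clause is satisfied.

Try v1 = True.
The remaining clauses are satisfied by v2 = True, v3 = True, v4 = False, v5 = False, v6 = False, v7 = True, v8 = False.

v1 = True, v2 = True, v3 = True, v4 = False, v5 = False, v6 = False, v7 = True, v8 = False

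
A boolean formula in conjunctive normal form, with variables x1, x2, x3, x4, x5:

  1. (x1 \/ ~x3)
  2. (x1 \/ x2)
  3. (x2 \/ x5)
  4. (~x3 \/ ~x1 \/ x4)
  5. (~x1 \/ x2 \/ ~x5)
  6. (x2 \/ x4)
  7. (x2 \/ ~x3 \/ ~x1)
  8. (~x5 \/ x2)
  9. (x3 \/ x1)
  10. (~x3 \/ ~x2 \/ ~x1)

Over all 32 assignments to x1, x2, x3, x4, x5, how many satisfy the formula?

4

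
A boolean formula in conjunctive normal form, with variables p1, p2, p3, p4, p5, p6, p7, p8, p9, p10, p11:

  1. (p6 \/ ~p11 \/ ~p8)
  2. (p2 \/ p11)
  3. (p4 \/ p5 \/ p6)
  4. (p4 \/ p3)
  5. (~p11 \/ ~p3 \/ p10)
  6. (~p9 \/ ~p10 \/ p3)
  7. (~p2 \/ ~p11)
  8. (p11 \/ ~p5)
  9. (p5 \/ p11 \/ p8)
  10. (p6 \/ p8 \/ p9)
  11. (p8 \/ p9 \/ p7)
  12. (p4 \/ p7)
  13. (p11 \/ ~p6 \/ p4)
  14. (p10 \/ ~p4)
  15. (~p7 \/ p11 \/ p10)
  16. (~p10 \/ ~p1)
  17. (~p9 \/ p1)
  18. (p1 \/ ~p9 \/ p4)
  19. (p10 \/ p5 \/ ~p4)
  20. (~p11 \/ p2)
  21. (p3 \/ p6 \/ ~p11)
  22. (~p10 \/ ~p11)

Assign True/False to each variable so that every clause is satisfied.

p1=False, p2=True, p3=True, p4=True, p5=False, p6=True, p7=False, p8=True, p9=False, p10=True, p11=False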